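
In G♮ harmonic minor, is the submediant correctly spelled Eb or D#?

Eb

Each scale degree takes a distinct letter name. Degree 6 of a scale on G must use the letter E.
Eb and D# are enharmonically the same pitch, but only Eb uses the letter E, so it is the correct spelling here.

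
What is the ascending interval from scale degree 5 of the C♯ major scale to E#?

Scale degree 5 of C# major is G#.
G# up to E#: letters G→E make it a sixth; 9 semitones makes it major.

major sixth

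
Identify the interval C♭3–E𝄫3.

minor third

The letter names run C→E, a span of 2 letter steps, so the interval is some kind of third.
Cb to Ebb is 3 semitones. A major third is 4, so 3 makes it minor.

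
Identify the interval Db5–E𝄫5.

minor second

Counting letters D–E gives a second.
Db→Ebb = 1 semitone, 1 narrower than the major second (2), so minor.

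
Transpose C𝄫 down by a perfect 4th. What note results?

A fourth below C lands on the letter G.
A perfect fourth spans 5 semitones, so Cbb moves to pitch class 5. On the letter G that is Gbb.

Gbb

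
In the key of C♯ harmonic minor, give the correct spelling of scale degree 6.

A

The C# harmonic minor scale runs C# D# E F# G# A B#.
Degree 6 is A.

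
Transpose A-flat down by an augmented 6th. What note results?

Cbb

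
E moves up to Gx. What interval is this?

The letter names run E→G, a span of 2 letter steps, so the interval is some kind of third.
E to G## is 5 semitones. A major third is 4, so 5 makes it augmented.

augmented third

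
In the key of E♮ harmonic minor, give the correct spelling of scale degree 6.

C

Degree 6 takes the letter 5 steps above E, which is C.
In harmonic minor, degree 6 sits 8 semitones above the tonic. E + 8 semitones is pitch class 0, spelled on C as C.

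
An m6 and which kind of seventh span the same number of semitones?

A minor sixth spans 8 semitones.
A seventh spanning 8 semitones is doubly diminished (the major seventh is 11).

doubly diminished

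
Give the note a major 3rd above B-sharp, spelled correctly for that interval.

B up a major third is D#, so the target letter is D.
From B#, a major third is 4 semitones up: D##.

D##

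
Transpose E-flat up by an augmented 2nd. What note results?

F#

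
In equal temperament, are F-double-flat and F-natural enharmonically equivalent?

Fbb is pitch class 3; F is pitch class 5.
The pitch classes differ (3 vs. 5), so they are not enharmonic equivalents.

No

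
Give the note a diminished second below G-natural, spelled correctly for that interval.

F##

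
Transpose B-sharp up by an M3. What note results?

A third above B lands on the letter D.
A major third spans 4 semitones, so B# moves to pitch class 4. On the letter D that is D##.

D##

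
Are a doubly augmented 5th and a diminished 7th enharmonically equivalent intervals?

A doubly augmented fifth spans 9 semitones; a diminished seventh spans 9.
They are enharmonically equivalent.

Yes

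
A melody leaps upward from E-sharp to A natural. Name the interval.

Counting letters E–F–G–A gives a fourth.
E#→A = 4 semitones, 1 narrower than the perfect fourth (5), so diminished.

diminished fourth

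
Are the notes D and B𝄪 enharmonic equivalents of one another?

No

Two spellings are enharmonically equivalent only if they share a pitch class.
Here D → 2, B## → 1; 1 ≠ 2, so they are not.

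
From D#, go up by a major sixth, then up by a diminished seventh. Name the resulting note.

A major sixth up from D# is B# (letter B, 9 semitones up).
A diminished seventh up from B# is A (letter A, 9 semitones up).

A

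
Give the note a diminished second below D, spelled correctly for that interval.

D down a major second is C, so the target letter is C.
From D, a diminished second is 0 semitones down: C##.

C##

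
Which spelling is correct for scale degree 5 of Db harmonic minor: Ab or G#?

Ab

Each scale degree takes a distinct letter name. Degree 5 of a scale on D must use the letter A.
Ab and G# are enharmonically the same pitch, but only Ab uses the letter A, so it is the correct spelling here.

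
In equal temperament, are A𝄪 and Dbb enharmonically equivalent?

No

A## is pitch class 11; Dbb is pitch class 0.
The pitch classes differ (11 vs. 0), so they are not enharmonic equivalents.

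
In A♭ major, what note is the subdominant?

Degree 4 takes the letter 3 steps above A, which is D.
In major, degree 4 sits 5 semitones above the tonic. Ab + 5 semitones is pitch class 1, spelled on D as Db.

Db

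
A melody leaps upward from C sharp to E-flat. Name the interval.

diminished third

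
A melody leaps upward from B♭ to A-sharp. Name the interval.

augmented seventh

Counting letters B–C–D–E–F–G–A gives a seventh.
Bb→A# = 12 semitones, 1 wider than the major seventh (11), so augmented.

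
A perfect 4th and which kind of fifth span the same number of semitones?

A perfect fourth spans 5 semitones.
A fifth spanning 5 semitones is doubly diminished (the perfect fifth is 7).

doubly diminished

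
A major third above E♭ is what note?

G

A third above E lands on the letter G.
A major third spans 4 semitones, so Eb moves to pitch class 7. On the letter G that is G.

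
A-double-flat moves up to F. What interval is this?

The letter names run A→F, a span of 5 letter steps, so the interval is some kind of sixth.
Abb to F is 10 semitones. A major sixth is 9, so 10 makes it augmented.

augmented sixth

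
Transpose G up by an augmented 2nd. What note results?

A#

A second above G lands on the letter A.
An augmented second spans 3 semitones, so G moves to pitch class 10. On the letter A that is A#.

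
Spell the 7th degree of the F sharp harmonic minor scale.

E#

The F# harmonic minor scale runs F# G# A B C# D E#.
Degree 7 is E#.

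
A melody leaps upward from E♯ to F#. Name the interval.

minor second

The letter names run E→F, a span of 1 letter step, so the interval is some kind of second.
E# to F# is 1 semitone. A major second is 2, so 1 makes it minor.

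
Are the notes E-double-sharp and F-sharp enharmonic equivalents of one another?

Yes

E## is pitch class 6; F# is pitch class 6.
All spellings map to pitch class 6, so they are enharmonically equivalent.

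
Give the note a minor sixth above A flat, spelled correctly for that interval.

Fb

A sixth above A lands on the letter F.
A minor sixth spans 8 semitones, so Ab moves to pitch class 4. On the letter F that is Fb.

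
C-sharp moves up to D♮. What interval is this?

minor second

Counting letters C–D gives a second.
C#→D = 1 semitone, 1 narrower than the major second (2), so minor.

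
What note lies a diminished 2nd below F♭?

E

A second below F lands on the letter E.
A diminished second spans 0 semitones, so Fb moves to pitch class 4. On the letter E that is E.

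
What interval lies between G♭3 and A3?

augmented second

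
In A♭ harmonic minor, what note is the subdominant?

Db

The Ab harmonic minor scale runs Ab Bb Cb Db Eb Fb G.
Degree 4 is Db.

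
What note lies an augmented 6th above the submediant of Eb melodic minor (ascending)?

A#

The submediant of Eb melodic minor (ascending) is C.
An augmented sixth (10 semitones) above C lands on the letter A, giving A#.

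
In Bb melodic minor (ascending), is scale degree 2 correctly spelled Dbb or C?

C

Each scale degree takes a distinct letter name. Degree 2 of a scale on B must use the letter C.
C and Dbb are enharmonically the same pitch, but only C uses the letter C, so it is the correct spelling here.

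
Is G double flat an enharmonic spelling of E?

Gbb is pitch class 5; E is pitch class 4.
The pitch classes differ (5 vs. 4), so they are not enharmonic equivalents.

No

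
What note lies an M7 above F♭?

Eb

F up a major seventh is E, so the target letter is E.
From Fb, a major seventh is 11 semitones up: Eb.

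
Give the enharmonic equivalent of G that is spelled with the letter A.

Plain A sits 2 semitones above G, so on the letter A the same pitch needs a double flat: Abb.

Abb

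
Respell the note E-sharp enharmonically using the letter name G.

Gbb

E# is pitch class 5. The letter G alone is pitch class 7.
To reach pitch class 5 from G requires an offset of -2 semitones, i.e. double flat: Gbb.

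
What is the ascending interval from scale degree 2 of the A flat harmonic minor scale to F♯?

Scale degree 2 of Ab harmonic minor is Bb.
Bb up to F#: letters B→F make it a fifth; 8 semitones makes it augmented.

augmented fifth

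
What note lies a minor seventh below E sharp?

F##

E down a major seventh is F, so the target letter is F.
From E#, a minor seventh is 10 semitones down: F##.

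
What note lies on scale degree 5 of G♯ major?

Degree 5 takes the letter 4 steps above G, which is D.
In major, degree 5 sits 7 semitones above the tonic. G# + 7 semitones is pitch class 3, spelled on D as D#.

D#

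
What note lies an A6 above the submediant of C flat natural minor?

The submediant of Cb natural minor is Abb.
An augmented sixth (10 semitones) above Abb lands on the letter F, giving F.

F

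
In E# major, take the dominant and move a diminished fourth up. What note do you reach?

The dominant of E# major is B#.
A diminished fourth (4 semitones) above B# lands on the letter E, giving E.

E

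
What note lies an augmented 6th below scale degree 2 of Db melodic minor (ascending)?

Gbb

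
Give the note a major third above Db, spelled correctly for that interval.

F

A third above D lands on the letter F.
A major third spans 4 semitones, so Db moves to pitch class 5. On the letter F that is F.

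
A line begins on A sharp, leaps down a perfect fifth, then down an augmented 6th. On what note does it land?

F

A perfect fifth down from A# is D# (letter D, 7 semitones down).
An augmented sixth down from D# is F (letter F, 10 semitones down).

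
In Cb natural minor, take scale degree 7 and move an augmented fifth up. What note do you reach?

F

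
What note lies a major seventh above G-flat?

A seventh above G lands on the letter F.
A major seventh spans 11 semitones, so Gb moves to pitch class 5. On the letter F that is F.

F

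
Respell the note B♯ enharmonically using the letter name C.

C

Plain C sits at the same pitch as B#, so on the letter C the same pitch needs a natural: C.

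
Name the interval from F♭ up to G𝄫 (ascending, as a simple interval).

Counting letters F–G gives a second.
Fb→Gbb = 1 semitone, 1 narrower than the major second (2), so minor.

minor second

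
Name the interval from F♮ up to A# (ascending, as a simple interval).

The letter names run F→A, a span of 2 letter steps, so the interval is some kind of third.
F to A# is 5 semitones. A major third is 4, so 5 makes it augmented.

augmented third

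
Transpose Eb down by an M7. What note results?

Fb

A seventh below E lands on the letter F.
A major seventh spans 11 semitones, so Eb moves to pitch class 4. On the letter F that is Fb.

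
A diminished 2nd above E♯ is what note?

E up a major second is F#, so the target letter is F.
From E#, a diminished second is 0 semitones up: F.

F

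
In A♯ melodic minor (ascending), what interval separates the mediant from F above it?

The mediant of A# melodic minor (ascending) is C#.
C# up to F: letters C→F make it a fourth; 4 semitones makes it diminished.

diminished fourth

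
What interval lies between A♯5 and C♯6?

minor third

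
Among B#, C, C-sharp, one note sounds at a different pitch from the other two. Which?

C#

In 12-tone equal temperament, enharmonic equivalents share a pitch class. B# is pitch class 0; C is pitch class 0; C# is pitch class 1.
B# and C share pitch class 0, while C# is pitch class 1.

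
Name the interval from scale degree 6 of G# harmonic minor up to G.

Scale degree 6 of G# harmonic minor is E.
E up to G: letters E→G make it a third; 3 semitones makes it minor.

minor third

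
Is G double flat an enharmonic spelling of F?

Yes

Gbb = pitch class 5 and F = pitch class 5 — the same pitch class, so they are enharmonic equivalents.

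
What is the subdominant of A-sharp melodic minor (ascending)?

The A# melodic minor (ascending) scale runs A# B# C# D# E# F## G##.
Degree 4 is D#.

D#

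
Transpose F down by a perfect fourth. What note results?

C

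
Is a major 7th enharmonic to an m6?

No

A major seventh spans 11 semitones; a minor sixth spans 8.
The spans differ, so they are not enharmonic equivalents.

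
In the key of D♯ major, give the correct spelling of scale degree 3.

F##

The D# major scale runs D# E# F## G# A# B# C##.
Degree 3 is F##.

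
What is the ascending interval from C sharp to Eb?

Counting letters C–D–E gives a third.
C#→Eb = 2 semitones, 2 narrower than the major third (4), so diminished.

diminished third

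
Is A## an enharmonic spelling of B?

Yes

A## is pitch class 11; B is pitch class 11.
All spellings map to pitch class 11, so they are enharmonically equivalent.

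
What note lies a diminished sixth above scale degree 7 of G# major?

Scale degree 7 of G# major is F##.
A diminished sixth (7 semitones) above F## lands on the letter D, giving D.

D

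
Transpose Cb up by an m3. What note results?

Ebb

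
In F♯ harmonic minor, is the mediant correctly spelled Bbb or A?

A

Each scale degree takes a distinct letter name. Degree 3 of a scale on F must use the letter A.
A and Bbb are enharmonically the same pitch, but only A uses the letter A, so it is the correct spelling here.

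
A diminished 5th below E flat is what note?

E down a perfect fifth is A, so the target letter is A.
From Eb, a diminished fifth is 6 semitones down: A.

A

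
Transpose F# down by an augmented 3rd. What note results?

Db

A third below F lands on the letter D.
An augmented third spans 5 semitones, so F# moves to pitch class 1. On the letter D that is Db.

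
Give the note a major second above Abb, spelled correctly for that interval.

A up a major second is B, so the target letter is B.
From Abb, a major second is 2 semitones up: Bbb.

Bbb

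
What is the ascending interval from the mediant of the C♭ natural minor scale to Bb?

augmented fifth

The mediant of Cb natural minor is Ebb.
Ebb up to Bb: letters E→B make it a fifth; 8 semitones makes it augmented.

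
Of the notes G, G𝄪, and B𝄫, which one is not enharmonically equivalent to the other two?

In 12-tone equal temperament, enharmonic equivalents share a pitch class. G is pitch class 7; G## is pitch class 9; Bbb is pitch class 9.
G## and Bbb share pitch class 9, while G is pitch class 7.

G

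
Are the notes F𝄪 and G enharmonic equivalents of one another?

Yes

F## is pitch class 7; G is pitch class 7.
All spellings map to pitch class 7, so they are enharmonically equivalent.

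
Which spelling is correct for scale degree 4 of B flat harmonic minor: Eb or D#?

Each scale degree takes a distinct letter name. Degree 4 of a scale on B must use the letter E.
Eb and D# are enharmonically the same pitch, but only Eb uses the letter E, so it is the correct spelling here.

Eb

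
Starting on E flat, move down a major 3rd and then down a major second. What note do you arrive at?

A major third down from Eb is Cb (letter C, 4 semitones down).
A major second down from Cb is Bbb (letter B, 2 semitones down).

Bbb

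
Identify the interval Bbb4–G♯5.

doubly augmented sixth

The letter names run B→G, a span of 5 letter steps, so the interval is some kind of sixth.
Bbb to G# is 11 semitones. A major sixth is 9, so 11 makes it doubly augmented.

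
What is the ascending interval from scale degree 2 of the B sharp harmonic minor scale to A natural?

Scale degree 2 of B# harmonic minor is C##.
C## up to A: letters C→A make it a sixth; 7 semitones makes it diminished.

diminished sixth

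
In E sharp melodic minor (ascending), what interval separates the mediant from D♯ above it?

perfect fifth

The mediant of E# melodic minor (ascending) is G#.
G# up to D#: letters G→D make it a fifth; 7 semitones makes it perfect.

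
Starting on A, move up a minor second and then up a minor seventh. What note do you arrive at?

A minor second up from A is Bb (letter B, 1 semitone up).
A minor seventh up from Bb is Ab (letter A, 10 semitones up).

Ab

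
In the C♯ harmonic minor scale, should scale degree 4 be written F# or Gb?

Each scale degree takes a distinct letter name. Degree 4 of a scale on C must use the letter F.
F# and Gb are enharmonically the same pitch, but only F# uses the letter F, so it is the correct spelling here.

F#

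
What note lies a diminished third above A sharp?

A up a major third is C#, so the target letter is C.
From A#, a diminished third is 2 semitones up: C.

C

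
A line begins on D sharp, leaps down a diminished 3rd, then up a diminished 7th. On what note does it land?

A diminished third down from D# is B## (letter B, 2 semitones down).
A diminished seventh up from B## is A# (letter A, 9 semitones up).

A#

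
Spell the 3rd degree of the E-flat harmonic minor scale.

Gb

The Eb harmonic minor scale runs Eb F Gb Ab Bb Cb D.
Degree 3 is Gb.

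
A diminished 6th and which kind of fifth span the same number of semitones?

perfect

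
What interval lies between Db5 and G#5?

doubly augmented fourth

Counting letters D–E–F–G gives a fourth.
Db→G# = 7 semitones, 2 wider than the perfect fourth (5), so doubly augmented.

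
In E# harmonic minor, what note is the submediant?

C#

The E# harmonic minor scale runs E# F## G# A# B# C# D##.
Degree 6 is C#.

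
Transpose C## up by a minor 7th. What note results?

A seventh above C lands on the letter B.
A minor seventh spans 10 semitones, so C## moves to pitch class 0. On the letter B that is B#.

B#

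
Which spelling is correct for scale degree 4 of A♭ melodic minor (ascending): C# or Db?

Db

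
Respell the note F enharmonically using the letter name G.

Gbb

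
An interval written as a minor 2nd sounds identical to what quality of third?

doubly diminished

A minor second spans 1 semitone.
A third spanning 1 semitone is doubly diminished (the major third is 4).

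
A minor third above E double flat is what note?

A third above E lands on the letter G.
A minor third spans 3 semitones, so Ebb moves to pitch class 5. On the letter G that is Gbb.

Gbb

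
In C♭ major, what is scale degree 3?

Eb

Degree 3 takes the letter 2 steps above C, which is E.
In major, degree 3 sits 4 semitones above the tonic. Cb + 4 semitones is pitch class 3, spelled on E as Eb.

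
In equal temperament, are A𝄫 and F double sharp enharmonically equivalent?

Abb is pitch class 7; F## is pitch class 7.
All spellings map to pitch class 7, so they are enharmonically equivalent.

Yes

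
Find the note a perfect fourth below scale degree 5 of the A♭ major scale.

Scale degree 5 of Ab major is Eb.
A perfect fourth (5 semitones) below Eb lands on the letter B, giving Bb.

Bb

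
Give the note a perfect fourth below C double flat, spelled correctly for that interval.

Gbb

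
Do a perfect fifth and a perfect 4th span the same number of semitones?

No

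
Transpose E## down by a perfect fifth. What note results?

A##

E down a perfect fifth is A, so the target letter is A.
From E##, a perfect fifth is 7 semitones down: A##.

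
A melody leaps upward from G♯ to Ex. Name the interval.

The letter names run G→E, a span of 5 letter steps, so the interval is some kind of sixth.
G# to E## is 10 semitones. A major sixth is 9, so 10 makes it augmented.

augmented sixth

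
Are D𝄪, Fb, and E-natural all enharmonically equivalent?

Yes

D## is pitch class 4; Fb is pitch class 4; E is pitch class 4.
All spellings map to pitch class 4, so they are enharmonically equivalent.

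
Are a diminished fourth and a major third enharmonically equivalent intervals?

Yes

A diminished fourth spans 4 semitones; a major third spans 4.
They are enharmonically equivalent.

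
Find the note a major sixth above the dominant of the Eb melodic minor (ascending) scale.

The dominant of Eb melodic minor (ascending) is Bb.
A major sixth (9 semitones) above Bb lands on the letter G, giving G.

G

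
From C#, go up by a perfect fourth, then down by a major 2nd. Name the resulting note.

E

A perfect fourth up from C# is F# (letter F, 5 semitones up).
A major second down from F# is E (letter E, 2 semitones down).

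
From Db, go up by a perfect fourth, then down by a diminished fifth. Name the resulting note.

C

A perfect fourth up from Db is Gb (letter G, 5 semitones up).
A diminished fifth down from Gb is C (letter C, 6 semitones down).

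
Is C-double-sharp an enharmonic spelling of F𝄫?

C## is pitch class 2; Fbb is pitch class 3.
The pitch classes differ (2 vs. 3), so they are not enharmonic equivalents.

No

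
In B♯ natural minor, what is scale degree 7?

A#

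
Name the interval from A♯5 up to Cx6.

The letter names run A→C, a span of 2 letter steps, so the interval is some kind of third.
A# to C## is 4 semitones. A major third is 4, so 4 makes it major.

major third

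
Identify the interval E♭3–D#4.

Counting letters E–F–G–A–B–C–D gives a seventh.
Eb→D# = 12 semitones, 1 wider than the major seventh (11), so augmented.

augmented seventh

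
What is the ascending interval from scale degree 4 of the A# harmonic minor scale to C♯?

Scale degree 4 of A# harmonic minor is D#.
D# up to C#: letters D→C make it a seventh; 10 semitones makes it minor.

minor seventh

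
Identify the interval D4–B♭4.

minor sixth

The letter names run D→B, a span of 5 letter steps, so the interval is some kind of sixth.
D to Bb is 8 semitones. A major sixth is 9, so 8 makes it minor.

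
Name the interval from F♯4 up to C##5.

augmented fifth

Counting letters F–G–A–B–C gives a fifth.
F#→C## = 8 semitones, 1 wider than the perfect fifth (7), so augmented.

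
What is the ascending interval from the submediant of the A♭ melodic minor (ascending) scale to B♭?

The submediant of Ab melodic minor (ascending) is F.
F up to Bb: letters F→B make it a fourth; 5 semitones makes it perfect.

perfect fourth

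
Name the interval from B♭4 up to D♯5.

The letter names run B→D, a span of 2 letter steps, so the interval is some kind of third.
Bb to D# is 5 semitones. A major third is 4, so 5 makes it augmented.

augmented third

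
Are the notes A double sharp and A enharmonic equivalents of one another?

No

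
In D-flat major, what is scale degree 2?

Degree 2 takes the letter 1 step above D, which is E.
In major, degree 2 sits 2 semitones above the tonic. Db + 2 semitones is pitch class 3, spelled on E as Eb.

Eb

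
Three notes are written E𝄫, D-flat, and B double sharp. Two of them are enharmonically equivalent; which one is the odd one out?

Ebb

In 12-tone equal temperament, enharmonic equivalents share a pitch class. Ebb is pitch class 2; Db is pitch class 1; B## is pitch class 1.
Db and B## share pitch class 1, while Ebb is pitch class 2.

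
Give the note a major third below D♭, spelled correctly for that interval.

A third below D lands on the letter B.
A major third spans 4 semitones, so Db moves to pitch class 9. On the letter B that is Bbb.

Bbb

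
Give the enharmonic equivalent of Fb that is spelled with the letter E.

E

Plain E sits at the same pitch as Fb, so on the letter E the same pitch needs a natural: E.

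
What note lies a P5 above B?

F#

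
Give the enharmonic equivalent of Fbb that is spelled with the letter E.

Eb

Fbb is pitch class 3. The letter E alone is pitch class 4.
To reach pitch class 3 from E requires an offset of -1 semitone, i.e. flat: Eb.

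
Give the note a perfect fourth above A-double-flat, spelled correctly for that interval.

Dbb

A fourth above A lands on the letter D.
A perfect fourth spans 5 semitones, so Abb moves to pitch class 0. On the letter D that is Dbb.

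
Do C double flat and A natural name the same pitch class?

Cbb is pitch class 10; A is pitch class 9.
The pitch classes differ (10 vs. 9), so they are not enharmonic equivalents.

No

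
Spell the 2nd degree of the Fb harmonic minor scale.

Gb

Degree 2 takes the letter 1 step above F, which is G.
In harmonic minor, degree 2 sits 2 semitones above the tonic. Fb + 2 semitones is pitch class 6, spelled on G as Gb.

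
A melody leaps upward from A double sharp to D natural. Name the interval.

doubly diminished fourth

Counting letters A–B–C–D gives a fourth.
A##→D = 3 semitones, 2 narrower than the perfect fourth (5), so doubly diminished.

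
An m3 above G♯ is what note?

B

A third above G lands on the letter B.
A minor third spans 3 semitones, so G# moves to pitch class 11. On the letter B that is B.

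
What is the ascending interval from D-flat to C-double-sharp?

doubly augmented seventh

The letter names run D→C, a span of 6 letter steps, so the interval is some kind of seventh.
Db to C## is 13 semitones. A major seventh is 11, so 13 makes it doubly augmented.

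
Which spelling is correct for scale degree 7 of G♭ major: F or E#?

Each scale degree takes a distinct letter name. Degree 7 of a scale on G must use the letter F.
F and E# are enharmonically the same pitch, but only F uses the letter F, so it is the correct spelling here.

F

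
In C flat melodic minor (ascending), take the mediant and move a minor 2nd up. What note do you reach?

The mediant of Cb melodic minor (ascending) is Ebb.
A minor second (1 semitone) above Ebb lands on the letter F, giving Fbb.

Fbb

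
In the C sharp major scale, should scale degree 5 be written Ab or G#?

G#

Each scale degree takes a distinct letter name. Degree 5 of a scale on C must use the letter G.
G# and Ab are enharmonically the same pitch, but only G# uses the letter G, so it is the correct spelling here.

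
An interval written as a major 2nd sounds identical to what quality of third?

diminished

A major second spans 2 semitones.
A third spanning 2 semitones is diminished (the major third is 4).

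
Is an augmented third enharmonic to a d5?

An augmented third spans 5 semitones; a diminished fifth spans 6.
The spans differ, so they are not enharmonic equivalents.

No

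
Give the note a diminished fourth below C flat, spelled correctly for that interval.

C down a perfect fourth is G, so the target letter is G.
From Cb, a diminished fourth is 4 semitones down: G.

G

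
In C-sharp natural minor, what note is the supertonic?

D#

The C# natural minor scale runs C# D# E F# G# A B.
Degree 2 is D#.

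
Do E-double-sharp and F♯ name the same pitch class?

Yes

E## = pitch class 6 and F# = pitch class 6 — the same pitch class, so they are enharmonic equivalents.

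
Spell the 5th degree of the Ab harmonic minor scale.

Eb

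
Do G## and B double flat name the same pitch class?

G## is pitch class 9; Bbb is pitch class 9.
All spellings map to pitch class 9, so they are enharmonically equivalent.

Yes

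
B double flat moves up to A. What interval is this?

Counting letters B–C–D–E–F–G–A gives a seventh.
Bbb→A = 12 semitones, 1 wider than the major seventh (11), so augmented.

augmented seventh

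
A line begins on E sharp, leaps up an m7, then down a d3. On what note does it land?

A minor seventh up from E# is D# (letter D, 10 semitones up).
A diminished third down from D# is B## (letter B, 2 semitones down).

B##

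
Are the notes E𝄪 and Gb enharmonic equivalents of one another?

E## = pitch class 6 and Gb = pitch class 6 — the same pitch class, so they are enharmonic equivalents.

Yes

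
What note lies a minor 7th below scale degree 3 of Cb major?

Scale degree 3 of Cb major is Eb.
A minor seventh (10 semitones) below Eb lands on the letter F, giving F.

F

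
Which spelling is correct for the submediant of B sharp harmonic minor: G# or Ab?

G#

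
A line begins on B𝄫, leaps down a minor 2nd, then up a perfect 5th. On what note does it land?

Eb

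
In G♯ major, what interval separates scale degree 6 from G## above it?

Scale degree 6 of G# major is E#.
E# up to G##: letters E→G make it a third; 4 semitones makes it major.

major third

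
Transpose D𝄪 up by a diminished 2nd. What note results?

E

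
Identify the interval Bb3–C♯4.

The letter names run B→C, a span of 1 letter step, so the interval is some kind of second.
Bb to C# is 3 semitones. A major second is 2, so 3 makes it augmented.

augmented second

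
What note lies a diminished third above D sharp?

F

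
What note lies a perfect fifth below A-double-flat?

A down a perfect fifth is D, so the target letter is D.
From Abb, a perfect fifth is 7 semitones down: Dbb.

Dbb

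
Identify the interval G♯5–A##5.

The letter names run G→A, a span of 1 letter step, so the interval is some kind of second.
G# to A## is 3 semitones. A major second is 2, so 3 makes it augmented.

augmented second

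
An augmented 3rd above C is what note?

A third above C lands on the letter E.
An augmented third spans 5 semitones, so C moves to pitch class 5. On the letter E that is E#.

E#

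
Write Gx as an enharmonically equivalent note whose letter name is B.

Plain B sits 2 semitones above G##, so on the letter B the same pitch needs a double flat: Bbb.

Bbb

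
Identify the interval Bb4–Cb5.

Counting letters B–C gives a second.
Bb→Cb = 1 semitone, 1 narrower than the major second (2), so minor.

minor second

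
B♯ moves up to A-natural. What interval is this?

diminished seventh

Counting letters B–C–D–E–F–G–A gives a seventh.
B#→A = 9 semitones, 2 narrower than the major seventh (11), so diminished.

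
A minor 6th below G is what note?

B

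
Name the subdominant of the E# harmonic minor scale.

A#

The E# harmonic minor scale runs E# F## G# A# B# C# D##.
Degree 4 is A#.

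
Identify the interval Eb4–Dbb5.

The letter names run E→D, a span of 6 letter steps, so the interval is some kind of seventh.
Eb to Dbb is 9 semitones. A major seventh is 11, so 9 makes it diminished.

diminished seventh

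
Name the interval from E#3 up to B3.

diminished fifth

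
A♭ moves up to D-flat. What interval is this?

Counting letters A–B–C–D gives a fourth.
Ab→Db = 5 semitones, exactly the perfect fourth.

perfect fourth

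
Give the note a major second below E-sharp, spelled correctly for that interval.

E down a major second is D, so the target letter is D.
From E#, a major second is 2 semitones down: D#.

D#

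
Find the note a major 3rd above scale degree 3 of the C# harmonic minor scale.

Scale degree 3 of C# harmonic minor is E.
A major third (4 semitones) above E lands on the letter G, giving G#.

G#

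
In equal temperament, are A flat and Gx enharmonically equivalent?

Two spellings are enharmonically equivalent only if they share a pitch class.
Here Ab → 8, G## → 9; 8 ≠ 9, so they are not.

No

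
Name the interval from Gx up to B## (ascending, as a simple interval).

major third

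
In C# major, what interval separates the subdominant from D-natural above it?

The subdominant of C# major is F#.
F# up to D: letters F→D make it a sixth; 8 semitones makes it minor.

minor sixth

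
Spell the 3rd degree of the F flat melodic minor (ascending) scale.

Degree 3 takes the letter 2 steps above F, which is A.
In melodic minor (ascending), degree 3 sits 3 semitones above the tonic. Fb + 3 semitones is pitch class 7, spelled on A as Abb.

Abb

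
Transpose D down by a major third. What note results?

Bb

A third below D lands on the letter B.
A major third spans 4 semitones, so D moves to pitch class 10. On the letter B that is Bb.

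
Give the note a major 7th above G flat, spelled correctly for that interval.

G up a major seventh is F#, so the target letter is F.
From Gb, a major seventh is 11 semitones up: F.

F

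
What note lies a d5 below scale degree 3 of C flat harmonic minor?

Scale degree 3 of Cb harmonic minor is Ebb.
A diminished fifth (6 semitones) below Ebb lands on the letter A, giving Ab.

Ab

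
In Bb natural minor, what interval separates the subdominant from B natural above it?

The subdominant of Bb natural minor is Eb.
Eb up to B: letters E→B make it a fifth; 8 semitones makes it augmented.

augmented fifth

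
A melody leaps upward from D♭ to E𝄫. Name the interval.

minor second

The letter names run D→E, a span of 1 letter step, so the interval is some kind of second.
Db to Ebb is 1 semitone. A major second is 2, so 1 makes it minor.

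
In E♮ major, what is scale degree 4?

Degree 4 takes the letter 3 steps above E, which is A.
In major, degree 4 sits 5 semitones above the tonic. E + 5 semitones is pitch class 9, spelled on A as A.

A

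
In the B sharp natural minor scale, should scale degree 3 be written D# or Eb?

Each scale degree takes a distinct letter name. Degree 3 of a scale on B must use the letter D.
D# and Eb are enharmonically the same pitch, but only D# uses the letter D, so it is the correct spelling here.

D#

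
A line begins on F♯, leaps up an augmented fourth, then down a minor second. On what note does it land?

An augmented fourth up from F# is B# (letter B, 6 semitones up).
A minor second down from B# is A## (letter A, 1 semitone down).

A##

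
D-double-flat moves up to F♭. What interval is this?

major third

Counting letters D–E–F gives a third.
Dbb→Fb = 4 semitones, exactly the major third.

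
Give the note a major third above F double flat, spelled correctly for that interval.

Abb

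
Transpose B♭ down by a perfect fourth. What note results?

B down a perfect fourth is F#, so the target letter is F.
From Bb, a perfect fourth is 5 semitones down: F.

F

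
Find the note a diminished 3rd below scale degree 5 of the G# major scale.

Scale degree 5 of G# major is D#.
A diminished third (2 semitones) below D# lands on the letter B, giving B##.

B##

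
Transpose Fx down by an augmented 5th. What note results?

F down a perfect fifth is Bb, so the target letter is B.
From F##, an augmented fifth is 8 semitones down: B.

B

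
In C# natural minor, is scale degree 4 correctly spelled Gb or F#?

F#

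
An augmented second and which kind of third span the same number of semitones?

An augmented second spans 3 semitones.
A third spanning 3 semitones is minor (the major third is 4).

minor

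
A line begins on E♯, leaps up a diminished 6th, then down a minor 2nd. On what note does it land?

B

A diminished sixth up from E# is C (letter C, 7 semitones up).
A minor second down from C is B (letter B, 1 semitone down).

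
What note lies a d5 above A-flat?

A up a perfect fifth is E, so the target letter is E.
From Ab, a diminished fifth is 6 semitones up: Ebb.

Ebb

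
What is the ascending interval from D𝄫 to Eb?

augmented second

The letter names run D→E, a span of 1 letter step, so the interval is some kind of second.
Dbb to Eb is 3 semitones. A major second is 2, so 3 makes it augmented.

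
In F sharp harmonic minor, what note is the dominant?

The F# harmonic minor scale runs F# G# A B C# D E#.
Degree 5 is C#.

C#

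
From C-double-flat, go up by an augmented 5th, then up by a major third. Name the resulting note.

An augmented fifth up from Cbb is Gb (letter G, 8 semitones up).
A major third up from Gb is Bb (letter B, 4 semitones up).

Bb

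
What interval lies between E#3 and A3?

The letter names run E→A, a span of 3 letter steps, so the interval is some kind of fourth.
E# to A is 4 semitones. A perfect fourth is 5, so 4 makes it diminished.

diminished fourth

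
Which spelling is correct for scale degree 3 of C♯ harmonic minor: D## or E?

E

Each scale degree takes a distinct letter name. Degree 3 of a scale on C must use the letter E.
E and D## are enharmonically the same pitch, but only E uses the letter E, so it is the correct spelling here.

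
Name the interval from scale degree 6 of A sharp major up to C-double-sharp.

perfect fifth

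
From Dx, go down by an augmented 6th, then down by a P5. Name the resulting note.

B

An augmented sixth down from D## is F# (letter F, 10 semitones down).
A perfect fifth down from F# is B (letter B, 7 semitones down).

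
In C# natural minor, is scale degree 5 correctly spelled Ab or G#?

G#

Each scale degree takes a distinct letter name. Degree 5 of a scale on C must use the letter G.
G# and Ab are enharmonically the same pitch, but only G# uses the letter G, so it is the correct spelling here.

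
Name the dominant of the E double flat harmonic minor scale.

Bbb

Degree 5 takes the letter 4 steps above E, which is B.
In harmonic minor, degree 5 sits 7 semitones above the tonic. Ebb + 7 semitones is pitch class 9, spelled on B as Bbb.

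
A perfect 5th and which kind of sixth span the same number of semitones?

A perfect fifth spans 7 semitones.
A sixth spanning 7 semitones is diminished (the major sixth is 9).

diminished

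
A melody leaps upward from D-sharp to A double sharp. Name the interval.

augmented fifth

The letter names run D→A, a span of 4 letter steps, so the interval is some kind of fifth.
D# to A## is 8 semitones. A perfect fifth is 7, so 8 makes it augmented.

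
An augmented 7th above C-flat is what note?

C up a major seventh is B, so the target letter is B.
From Cb, an augmented seventh is 12 semitones up: B.

B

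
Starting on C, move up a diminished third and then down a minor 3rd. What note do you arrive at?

Cb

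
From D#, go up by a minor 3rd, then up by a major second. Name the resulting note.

G#

A minor third up from D# is F# (letter F, 3 semitones up).
A major second up from F# is G# (letter G, 2 semitones up).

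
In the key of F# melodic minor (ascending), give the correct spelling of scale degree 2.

G#

Degree 2 takes the letter 1 step above F, which is G.
In melodic minor (ascending), degree 2 sits 2 semitones above the tonic. F# + 2 semitones is pitch class 8, spelled on G as G#.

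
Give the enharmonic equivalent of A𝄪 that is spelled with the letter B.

B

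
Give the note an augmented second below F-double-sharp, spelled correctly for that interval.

E

F down a major second is Eb, so the target letter is E.
From F##, an augmented second is 3 semitones down: E.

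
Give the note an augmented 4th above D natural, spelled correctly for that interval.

G#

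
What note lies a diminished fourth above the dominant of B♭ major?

The dominant of Bb major is F.
A diminished fourth (4 semitones) above F lands on the letter B, giving Bbb.

Bbb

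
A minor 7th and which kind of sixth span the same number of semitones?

A minor seventh spans 10 semitones.
A sixth spanning 10 semitones is augmented (the major sixth is 9).

augmented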